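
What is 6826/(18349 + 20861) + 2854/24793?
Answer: 140571179/486066765 ≈ 0.28920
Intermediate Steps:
6826/(18349 + 20861) + 2854/24793 = 6826/39210 + 2854*(1/24793) = 6826*(1/39210) + 2854/24793 = 3413/19605 + 2854/24793 = 140571179/486066765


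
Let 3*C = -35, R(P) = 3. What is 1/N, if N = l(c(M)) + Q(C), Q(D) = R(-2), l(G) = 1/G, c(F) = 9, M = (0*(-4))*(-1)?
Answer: 9/28 ≈ 0.32143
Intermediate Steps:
M = 0 (M = 0*(-1) = 0)
C = -35/3 (C = (⅓)*(-35) = -35/3 ≈ -11.667)
Q(D) = 3
N = 28/9 (N = 1/9 + 3 = ⅑ + 3 = 28/9 ≈ 3.1111)
1/N = 1/(28/9) = 9/28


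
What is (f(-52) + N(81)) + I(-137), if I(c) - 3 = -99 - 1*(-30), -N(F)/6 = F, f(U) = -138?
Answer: -690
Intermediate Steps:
N(F) = -6*F
I(c) = -66 (I(c) = 3 + (-99 - 1*(-30)) = 3 + (-99 + 30) = 3 - 69 = -66)
(f(-52) + N(81)) + I(-137) = (-138 - 6*81) - 66 = (-138 - 486) - 66 = -624 - 66 = -690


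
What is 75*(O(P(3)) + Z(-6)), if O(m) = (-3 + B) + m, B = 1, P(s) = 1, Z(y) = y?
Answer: -525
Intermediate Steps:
O(m) = -2 + m (O(m) = (-3 + 1) + m = -2 + m)
75*(O(P(3)) + Z(-6)) = 75*((-2 + 1) - 6) = 75*(-1 - 6) = 75*(-7) = -525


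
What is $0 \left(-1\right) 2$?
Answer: $0$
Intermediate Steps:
$0 \left(-1\right) 2 = 0 \cdot 2 = 0$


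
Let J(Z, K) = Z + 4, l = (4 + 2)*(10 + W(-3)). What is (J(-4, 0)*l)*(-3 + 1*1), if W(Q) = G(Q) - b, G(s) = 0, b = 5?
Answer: 0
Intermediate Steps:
W(Q) = -5 (W(Q) = 0 - 1*5 = 0 - 5 = -5)
l = 30 (l = (4 + 2)*(10 - 5) = 6*5 = 30)
J(Z, K) = 4 + Z
(J(-4, 0)*l)*(-3 + 1*1) = ((4 - 4)*30)*(-3 + 1*1) = (0*30)*(-3 + 1) = 0*(-2) = 0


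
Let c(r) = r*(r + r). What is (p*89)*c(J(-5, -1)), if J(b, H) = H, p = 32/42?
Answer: 2848/21 ≈ 135.62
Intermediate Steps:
p = 16/21 (p = 32*(1/42) = 16/21 ≈ 0.76190)
c(r) = 2*r² (c(r) = r*(2*r) = 2*r²)
(p*89)*c(J(-5, -1)) = ((16/21)*89)*(2*(-1)²) = 1424*(2*1)/21 = (1424/21)*2 = 2848/21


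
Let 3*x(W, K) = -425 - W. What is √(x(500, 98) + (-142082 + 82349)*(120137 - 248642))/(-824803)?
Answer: -√69083899710/2474409 ≈ -0.10622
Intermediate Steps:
x(W, K) = -425/3 - W/3 (x(W, K) = (-425 - W)/3 = -425/3 - W/3)
√(x(500, 98) + (-142082 + 82349)*(120137 - 248642))/(-824803) = √((-425/3 - ⅓*500) + (-142082 + 82349)*(120137 - 248642))/(-824803) = √((-425/3 - 500/3) - 59733*(-128505))*(-1/824803) = √(-925/3 + 7675989165)*(-1/824803) = √(23027966570/3)*(-1/824803) = (√69083899710/3)*(-1/824803) = -√69083899710/2474409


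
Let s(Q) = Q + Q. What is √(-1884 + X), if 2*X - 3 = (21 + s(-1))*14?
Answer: I*√6998/2 ≈ 41.827*I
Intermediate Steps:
s(Q) = 2*Q
X = 269/2 (X = 3/2 + ((21 + 2*(-1))*14)/2 = 3/2 + ((21 - 2)*14)/2 = 3/2 + (19*14)/2 = 3/2 + (½)*266 = 3/2 + 133 = 269/2 ≈ 134.50)
√(-1884 + X) = √(-1884 + 269/2) = √(-3499/2) = I*√6998/2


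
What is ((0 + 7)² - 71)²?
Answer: 484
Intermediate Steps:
((0 + 7)² - 71)² = (7² - 71)² = (49 - 71)² = (-22)² = 484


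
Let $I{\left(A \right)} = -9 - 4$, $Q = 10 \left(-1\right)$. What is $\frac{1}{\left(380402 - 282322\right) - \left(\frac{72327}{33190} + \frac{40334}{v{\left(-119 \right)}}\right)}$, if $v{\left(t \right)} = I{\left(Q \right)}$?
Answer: $\frac{431470}{43656322809} \approx 9.8833 \cdot 10^{-6}$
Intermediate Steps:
$Q = -10$
$I{\left(A \right)} = -13$
$v{\left(t \right)} = -13$
$\frac{1}{\left(380402 - 282322\right) - \left(\frac{72327}{33190} + \frac{40334}{v{\left(-119 \right)}}\right)} = \frac{1}{\left(380402 - 282322\right) - \left(- \frac{40334}{13} + \frac{72327}{33190}\right)} = \frac{1}{\left(380402 - 282322\right) - - \frac{1337745209}{431470}} = \frac{1}{98080 + \left(\frac{40334}{13} - \frac{72327}{33190}\right)} = \frac{1}{98080 + \frac{1337745209}{431470}} = \frac{1}{\frac{43656322809}{431470}} = \frac{431470}{43656322809}$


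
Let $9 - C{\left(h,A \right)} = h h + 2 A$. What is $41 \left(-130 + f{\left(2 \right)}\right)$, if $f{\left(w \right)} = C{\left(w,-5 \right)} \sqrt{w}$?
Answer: $-5330 + 615 \sqrt{2} \approx -4460.3$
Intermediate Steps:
$C{\left(h,A \right)} = 9 - h^{2} - 2 A$ ($C{\left(h,A \right)} = 9 - \left(h h + 2 A\right) = 9 - \left(h^{2} + 2 A\right) = 9 - h^{2} - 2 A$)
$f{\left(w \right)} = \sqrt{w} \left(19 - w^{2}\right)$ ($f{\left(w \right)} = \left(9 - w^{2} - -10\right) \sqrt{w} = \left(9 - w^{2} + 10\right) \sqrt{w} = \left(19 - w^{2}\right) \sqrt{w} = \sqrt{w} \left(19 - w^{2}\right)$)
$41 \left(-130 + f{\left(2 \right)}\right) = 41 \left(-130 + \sqrt{2} \left(19 - 2^{2}\right)\right) = 41 \left(-130 + \sqrt{2} \left(19 - 4\right)\right) = 41 \left(-130 + \sqrt{2} \cdot 15\right) = 41 \left(-130 + 15 \sqrt{2}\right) = -5330 + 615 \sqrt{2}$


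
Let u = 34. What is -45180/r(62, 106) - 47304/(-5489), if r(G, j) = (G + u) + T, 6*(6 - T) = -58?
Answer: -145626444/367763 ≈ -395.98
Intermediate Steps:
T = 47/3 (T = 6 - ⅙*(-58) = 6 + 29/3 = 47/3 ≈ 15.667)
r(G, j) = 149/3 + G (r(G, j) = (G + 34) + 47/3 = (34 + G) + 47/3 = 149/3 + G)
-45180/r(62, 106) - 47304/(-5489) = -45180/(149/3 + 62) - 47304/(-5489) = -45180/335/3 - 47304*(-1/5489) = -45180*3/335 + 47304/5489 = -27108/67 + 47304/5489 = -145626444/367763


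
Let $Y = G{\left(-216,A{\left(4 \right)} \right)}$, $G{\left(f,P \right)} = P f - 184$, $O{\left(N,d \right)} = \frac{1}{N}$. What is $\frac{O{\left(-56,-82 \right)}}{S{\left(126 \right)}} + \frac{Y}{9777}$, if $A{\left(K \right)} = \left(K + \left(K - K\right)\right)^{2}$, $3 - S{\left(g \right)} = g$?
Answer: $- \frac{2784727}{7482664} \approx -0.37216$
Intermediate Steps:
$S{\left(g \right)} = 3 - g$
$A{\left(K \right)} = K^{2}$ ($A{\left(K \right)} = \left(K + 0\right)^{2} = K^{2}$)
$G{\left(f,P \right)} = -184 + P f$
$Y = -3640$ ($Y = -184 + 4^{2} \left(-216\right) = -184 + 16 \left(-216\right) = -184 - 3456 = -3640$)
$\frac{O{\left(-56,-82 \right)}}{S{\left(126 \right)}} + \frac{Y}{9777} = \frac{1}{\left(-56\right) \left(3 - 126\right)} - \frac{3640}{9777} = - \frac{1}{56 \left(3 - 126\right)} - \frac{3640}{9777} = - \frac{1}{56 \left(-123\right)} - \frac{3640}{9777} = \left(- \frac{1}{56}\right) \left(- \frac{1}{123}\right) - \frac{3640}{9777} = \frac{1}{6888} - \frac{3640}{9777} = - \frac{2784727}{7482664}$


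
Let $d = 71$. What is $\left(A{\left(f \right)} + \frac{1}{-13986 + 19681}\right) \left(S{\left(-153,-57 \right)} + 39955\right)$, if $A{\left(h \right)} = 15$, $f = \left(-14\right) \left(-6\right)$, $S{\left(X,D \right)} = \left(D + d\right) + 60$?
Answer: $\frac{3419517354}{5695} \approx 6.0044 \cdot 10^{5}$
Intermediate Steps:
$S{\left(X,D \right)} = 131 + D$ ($S{\left(X,D \right)} = \left(D + 71\right) + 60 = \left(71 + D\right) + 60 = 131 + D$)
$f = 84$
$\left(A{\left(f \right)} + \frac{1}{-13986 + 19681}\right) \left(S{\left(-153,-57 \right)} + 39955\right) = \left(15 + \frac{1}{-13986 + 19681}\right) \left(\left(131 - 57\right) + 39955\right) = \left(15 + \frac{1}{5695}\right) \left(74 + 39955\right) = \left(15 + \frac{1}{5695}\right) 40029 = \frac{85426}{5695} \cdot 40029 = \frac{3419517354}{5695}$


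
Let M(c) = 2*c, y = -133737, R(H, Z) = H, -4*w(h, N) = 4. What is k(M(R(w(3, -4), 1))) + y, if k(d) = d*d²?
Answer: -133745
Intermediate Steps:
w(h, N) = -1 (w(h, N) = -¼*4 = -1)
k(d) = d³
k(M(R(w(3, -4), 1))) + y = (2*(-1))³ - 133737 = (-2)³ - 133737 = -8 - 133737 = -133745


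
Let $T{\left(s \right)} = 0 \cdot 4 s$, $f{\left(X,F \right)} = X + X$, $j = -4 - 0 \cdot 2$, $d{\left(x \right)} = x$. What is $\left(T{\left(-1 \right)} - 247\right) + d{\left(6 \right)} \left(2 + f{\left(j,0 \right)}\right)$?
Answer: $-283$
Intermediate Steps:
$j = -4$ ($j = -4 - 0 = -4 + 0 = -4$)
$f{\left(X,F \right)} = 2 X$
$T{\left(s \right)} = 0$ ($T{\left(s \right)} = 0 s = 0$)
$\left(T{\left(-1 \right)} - 247\right) + d{\left(6 \right)} \left(2 + f{\left(j,0 \right)}\right) = \left(0 - 247\right) + 6 \left(2 + 2 \left(-4\right)\right) = -247 + 6 \left(2 - 8\right) = -247 + 6 \left(-6\right) = -247 - 36 = -283$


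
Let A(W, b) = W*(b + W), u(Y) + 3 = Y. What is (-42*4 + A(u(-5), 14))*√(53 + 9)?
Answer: -216*√62 ≈ -1700.8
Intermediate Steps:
u(Y) = -3 + Y
A(W, b) = W*(W + b)
(-42*4 + A(u(-5), 14))*√(53 + 9) = (-42*4 + (-3 - 5)*((-3 - 5) + 14))*√(53 + 9) = (-1*168 - 8*(-8 + 14))*√62 = (-168 - 8*6)*√62 = (-168 - 48)*√62 = -216*√62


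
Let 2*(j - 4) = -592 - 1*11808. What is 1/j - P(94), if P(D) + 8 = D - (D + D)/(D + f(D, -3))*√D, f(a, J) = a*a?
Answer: -532857/6196 + 2*√94/95 ≈ -85.796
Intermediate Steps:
f(a, J) = a²
j = -6196 (j = 4 + (-592 - 1*11808)/2 = 4 + (-592 - 11808)/2 = 4 + (½)*(-12400) = 4 - 6200 = -6196)
P(D) = -8 + D - 2*D^(3/2)/(D + D²) (P(D) = -8 + (D - (D + D)/(D + D²)*√D) = -8 + (D - (2*D)/(D + D²)*√D) = -8 + (D - 2*D/(D + D²)*√D) = -8 + (D - 2*D^(3/2)/(D + D²)) = -8 + D - 2*D^(3/2)/(D + D²))
1/j - P(94) = 1/(-6196) - (-8 + 94² - 7*94 - 2*√94)/(1 + 94) = -1/6196 - (-8 + 8836 - 658 - 2*√94)/95 = -1/6196 - (8170 - 2*√94)/95 = -1/6196 - (86 - 2*√94/95) = -1/6196 + (-86 + 2*√94/95) = -532857/6196 + 2*√94/95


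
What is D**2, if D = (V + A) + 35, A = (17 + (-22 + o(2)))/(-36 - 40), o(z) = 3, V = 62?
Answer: 13593969/1444 ≈ 9414.1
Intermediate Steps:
A = 1/38 (A = (17 + (-22 + 3))/(-36 - 40) = (17 - 19)/(-76) = -2*(-1/76) = 1/38 ≈ 0.026316)
D = 3687/38 (D = (62 + 1/38) + 35 = 2357/38 + 35 = 3687/38 ≈ 97.026)
D**2 = (3687/38)**2 = 13593969/1444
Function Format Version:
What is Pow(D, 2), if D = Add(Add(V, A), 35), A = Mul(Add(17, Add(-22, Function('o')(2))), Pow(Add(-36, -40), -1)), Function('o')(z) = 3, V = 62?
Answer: Rational(13593969, 1444) ≈ 9414.1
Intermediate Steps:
A = Rational(1, 38) (A = Mul(Add(17, Add(-22, 3)), Pow(Add(-36, -40), -1)) = Mul(Add(17, -19), Pow(-76, -1)) = Mul(-2, Rational(-1, 76)) = Rational(1, 38) ≈ 0.026316)
D = Rational(3687, 38) (D = Add(Add(62, Rational(1, 38)), 35) = Add(Rational(2357, 38), 35) = Rational(3687, 38) ≈ 97.026)
Pow(D, 2) = Pow(Rational(3687, 38), 2) = Rational(13593969, 1444)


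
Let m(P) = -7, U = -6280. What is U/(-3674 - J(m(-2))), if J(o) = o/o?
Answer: 1256/735 ≈ 1.7088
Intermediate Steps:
J(o) = 1
U/(-3674 - J(m(-2))) = -6280/(-3674 - 1*1) = -6280/(-3674 - 1) = -6280/(-3675) = -6280*(-1/3675) = 1256/735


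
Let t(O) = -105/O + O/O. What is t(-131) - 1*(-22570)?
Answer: 2956906/131 ≈ 22572.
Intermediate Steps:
t(O) = 1 - 105/O (t(O) = -105/O + 1 = 1 - 105/O)
t(-131) - 1*(-22570) = (-105 - 131)/(-131) - 1*(-22570) = -1/131*(-236) + 22570 = 236/131 + 22570 = 2956906/131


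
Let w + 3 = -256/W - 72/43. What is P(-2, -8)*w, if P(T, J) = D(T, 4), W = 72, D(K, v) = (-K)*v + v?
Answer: -12740/129 ≈ -98.760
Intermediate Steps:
D(K, v) = v - K*v (D(K, v) = -K*v + v = v - K*v)
P(T, J) = 4 - 4*T (P(T, J) = 4*(1 - T) = 4 - 4*T)
w = -3185/387 (w = -3 + (-256/72 - 72/43) = -3 + (-256*1/72 - 72*1/43) = -3 + (-32/9 - 72/43) = -3 - 2024/387 = -3185/387 ≈ -8.2300)
P(-2, -8)*w = (4 - 4*(-2))*(-3185/387) = (4 + 8)*(-3185/387) = 12*(-3185/387) = -12740/129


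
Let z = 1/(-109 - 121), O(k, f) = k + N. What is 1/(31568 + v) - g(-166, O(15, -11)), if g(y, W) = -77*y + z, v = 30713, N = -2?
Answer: -183097358149/14324630 ≈ -12782.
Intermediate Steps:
O(k, f) = -2 + k (O(k, f) = k - 2 = -2 + k)
z = -1/230 (z = 1/(-230) = -1/230 ≈ -0.0043478)
g(y, W) = -1/230 - 77*y (g(y, W) = -77*y - 1/230 = -1/230 - 77*y)
1/(31568 + v) - g(-166, O(15, -11)) = 1/(31568 + 30713) - (-1/230 - 77*(-166)) = 1/62281 - (-1/230 + 12782) = 1/62281 - 1*2939859/230 = 1/62281 - 2939859/230 = -183097358149/14324630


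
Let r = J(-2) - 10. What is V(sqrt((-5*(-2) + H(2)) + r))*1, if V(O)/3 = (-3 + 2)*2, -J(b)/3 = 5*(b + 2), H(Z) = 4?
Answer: -6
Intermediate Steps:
J(b) = -30 - 15*b (J(b) = -15*(b + 2) = -15*(2 + b) = -3*(10 + 5*b) = -30 - 15*b)
r = -10 (r = (-30 - 15*(-2)) - 10 = (-30 + 30) - 10 = 0 - 10 = -10)
V(O) = -6 (V(O) = 3*((-3 + 2)*2) = 3*(-1*2) = 3*(-2) = -6)
V(sqrt((-5*(-2) + H(2)) + r))*1 = -6*1 = -6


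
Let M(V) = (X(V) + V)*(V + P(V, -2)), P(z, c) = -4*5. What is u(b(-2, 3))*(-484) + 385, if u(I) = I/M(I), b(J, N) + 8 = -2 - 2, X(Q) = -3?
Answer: 3971/10 ≈ 397.10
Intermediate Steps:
P(z, c) = -20
M(V) = (-20 + V)*(-3 + V) (M(V) = (-3 + V)*(V - 20) = (-3 + V)*(-20 + V) = (-20 + V)*(-3 + V))
b(J, N) = -12 (b(J, N) = -8 + (-2 - 2) = -8 - 4 = -12)
u(I) = I/(60 + I² - 23*I)
u(b(-2, 3))*(-484) + 385 = -12/(60 + (-12)² - 23*(-12))*(-484) + 385 = -12/(60 + 144 + 276)*(-484) + 385 = -12/480*(-484) + 385 = -12*1/480*(-484) + 385 = -1/40*(-484) + 385 = 121/10 + 385 = 3971/10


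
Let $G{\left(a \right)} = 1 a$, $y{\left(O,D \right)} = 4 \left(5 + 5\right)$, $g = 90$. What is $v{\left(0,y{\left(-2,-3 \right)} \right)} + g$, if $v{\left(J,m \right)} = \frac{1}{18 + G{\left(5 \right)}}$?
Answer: $\frac{2071}{23} \approx 90.043$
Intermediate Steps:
$y{\left(O,D \right)} = 40$ ($y{\left(O,D \right)} = 4 \cdot 10 = 40$)
$G{\left(a \right)} = a$
$v{\left(J,m \right)} = \frac{1}{23}$ ($v{\left(J,m \right)} = \frac{1}{18 + 5} = \frac{1}{23}$)
$v{\left(0,y{\left(-2,-3 \right)} \right)} + g = \frac{1}{23} + 90 = \frac{2071}{23}$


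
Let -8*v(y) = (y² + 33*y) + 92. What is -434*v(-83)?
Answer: 460257/2 ≈ 2.3013e+5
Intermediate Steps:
v(y) = -23/2 - 33*y/8 - y²/8 (v(y) = -((y² + 33*y) + 92)/8 = -(92 + y² + 33*y)/8 = -23/2 - 33*y/8 - y²/8)
-434*v(-83) = -434*(-23/2 - 33/8*(-83) - ⅛*(-83)²) = -434*(-23/2 + 2739/8 - ⅛*6889) = -434*(-23/2 + 2739/8 - 6889/8) = -434*(-2121/4) = 460257/2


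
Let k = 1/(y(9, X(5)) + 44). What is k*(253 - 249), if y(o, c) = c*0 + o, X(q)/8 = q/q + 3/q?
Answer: 4/53 ≈ 0.075472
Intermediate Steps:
X(q) = 8 + 24/q (X(q) = 8*(q/q + 3/q) = 8*(1 + 3/q) = 8 + 24/q)
y(o, c) = o (y(o, c) = 0 + o = o)
k = 1/53 (k = 1/(9 + 44) = 1/53 ≈ 0.018868)
k*(253 - 249) = (253 - 249)/53 = (1/53)*4 = 4/53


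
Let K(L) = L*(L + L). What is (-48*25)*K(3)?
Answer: -21600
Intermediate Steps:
K(L) = 2*L² (K(L) = L*(2*L) = 2*L²)
(-48*25)*K(3) = (-48*25)*(2*3²) = -2400*9 = -1200*18 = -21600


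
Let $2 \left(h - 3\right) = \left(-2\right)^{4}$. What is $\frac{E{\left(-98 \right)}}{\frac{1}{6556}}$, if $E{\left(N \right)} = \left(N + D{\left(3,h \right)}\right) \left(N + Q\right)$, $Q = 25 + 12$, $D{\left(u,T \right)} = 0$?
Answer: $39191768$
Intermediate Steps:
$h = 11$ ($h = 3 + \frac{\left(-2\right)^{4}}{2} = 3 + \frac{1}{2} \cdot 16 = 3 + 8 = 11$)
$Q = 37$
$E{\left(N \right)} = N \left(37 + N\right)$ ($E{\left(N \right)} = \left(N + 0\right) \left(N + 37\right) = N \left(37 + N\right)$)
$\frac{E{\left(-98 \right)}}{\frac{1}{6556}} = \frac{\left(-98\right) \left(37 - 98\right)}{\frac{1}{6556}} = \left(-98\right) \left(-61\right) \frac{1}{\frac{1}{6556}} = 5978 \cdot 6556 = 39191768$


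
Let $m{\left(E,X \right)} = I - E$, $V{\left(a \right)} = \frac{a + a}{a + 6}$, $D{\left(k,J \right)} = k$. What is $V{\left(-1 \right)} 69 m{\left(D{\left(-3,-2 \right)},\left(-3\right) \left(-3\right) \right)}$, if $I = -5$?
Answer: $\frac{276}{5} \approx 55.2$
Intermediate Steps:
$V{\left(a \right)} = \frac{2 a}{6 + a}$
$m{\left(E,X \right)} = -5 - E$
$V{\left(-1 \right)} 69 m{\left(D{\left(-3,-2 \right)},\left(-3\right) \left(-3\right) \right)} = 2 \left(-1\right) \frac{1}{6 - 1} \cdot 69 \left(-5 - -3\right) = 2 \left(-1\right) \frac{1}{5} \cdot 69 \left(-5 + 3\right) = 2 \left(-1\right) \frac{1}{5} \cdot 69 \left(-2\right) = \left(- \frac{2}{5}\right) 69 \left(-2\right) = \left(- \frac{138}{5}\right) \left(-2\right) = \frac{276}{5}$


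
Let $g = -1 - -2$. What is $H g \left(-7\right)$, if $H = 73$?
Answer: $-511$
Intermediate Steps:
$g = 1$ ($g = -1 + 2 = 1$)
$H g \left(-7\right) = 73 \cdot 1 \left(-7\right) = 73 \left(-7\right) = -511$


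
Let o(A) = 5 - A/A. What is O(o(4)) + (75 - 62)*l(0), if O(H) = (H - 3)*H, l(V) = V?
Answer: 4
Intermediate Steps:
o(A) = 4 (o(A) = 5 - 1*1 = 5 - 1 = 4)
O(H) = H*(-3 + H) (O(H) = (-3 + H)*H = H*(-3 + H))
O(o(4)) + (75 - 62)*l(0) = 4*(-3 + 4) + (75 - 62)*0 = 4*1 + 13*0 = 4 + 0 = 4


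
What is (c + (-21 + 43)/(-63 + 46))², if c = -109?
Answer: 3515625/289 ≈ 12165.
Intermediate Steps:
(c + (-21 + 43)/(-63 + 46))² = (-109 + (-21 + 43)/(-63 + 46))² = (-109 + 22/(-17))² = (-109 + 22*(-1/17))² = (-109 - 22/17)² = (-1875/17)² = 3515625/289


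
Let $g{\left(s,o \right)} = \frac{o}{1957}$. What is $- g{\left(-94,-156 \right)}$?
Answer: $\frac{156}{1957} \approx 0.079714$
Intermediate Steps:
$g{\left(s,o \right)} = \frac{o}{1957}$ ($g{\left(s,o \right)} = o \frac{1}{1957} = \frac{o}{1957}$)
$- g{\left(-94,-156 \right)} = - \frac{-156}{1957} = \left(-1\right) \left(- \frac{156}{1957}\right) = \frac{156}{1957}$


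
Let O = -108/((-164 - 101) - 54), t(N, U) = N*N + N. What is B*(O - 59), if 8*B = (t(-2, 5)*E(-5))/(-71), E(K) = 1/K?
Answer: -18713/452980 ≈ -0.041311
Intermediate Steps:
t(N, U) = N + N**2 (t(N, U) = N**2 + N = N + N**2)
E(K) = 1/K
B = 1/1420 (B = ((-2*(1 - 2)/(-5))/(-71))/8 = ((-2*(-1)*(-1/5))*(-1/71))/8 = ((2*(-1/5))*(-1/71))/8 = (-2/5*(-1/71))/8 = (1/8)*(2/355) = 1/1420 ≈ 0.00070423)
O = 108/319 (O = -108/(-265 - 54) = -108/(-319) = -108*(-1/319) = 108/319 ≈ 0.33856)
B*(O - 59) = (108/319 - 59)/1420 = (1/1420)*(-18713/319) = -18713/452980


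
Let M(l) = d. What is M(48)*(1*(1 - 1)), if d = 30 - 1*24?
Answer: 0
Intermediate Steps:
d = 6 (d = 30 - 24 = 6)
M(l) = 6
M(48)*(1*(1 - 1)) = 6*(1*(1 - 1)) = 6*(1*0) = 6*0 = 0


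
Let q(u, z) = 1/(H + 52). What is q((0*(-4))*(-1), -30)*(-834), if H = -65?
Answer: 834/13 ≈ 64.154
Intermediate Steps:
q(u, z) = -1/13 (q(u, z) = 1/(-65 + 52) = 1/(-13) = -1/13)
q((0*(-4))*(-1), -30)*(-834) = -1/13*(-834) = 834/13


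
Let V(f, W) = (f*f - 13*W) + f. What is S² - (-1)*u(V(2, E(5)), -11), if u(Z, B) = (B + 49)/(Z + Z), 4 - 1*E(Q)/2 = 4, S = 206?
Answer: 254635/6 ≈ 42439.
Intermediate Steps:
E(Q) = 0 (E(Q) = 8 - 2*4 = 8 - 8 = 0)
V(f, W) = f + f² - 13*W (V(f, W) = (f² - 13*W) + f = f + f² - 13*W)
u(Z, B) = (49 + B)/(2*Z) (u(Z, B) = (49 + B)/((2*Z)) = (49 + B)*(1/(2*Z)) = (49 + B)/(2*Z))
S² - (-1)*u(V(2, E(5)), -11) = 206² - (-1)*(49 - 11)/(2*(2 + 2² - 13*0)) = 42436 - (-1)*(½)*38/(2 + 4 + 0) = 42436 - (-1)*(½)*38/6 = 42436 - (-1)*(½)*(⅙)*38 = 42436 - (-1)*19/6 = 42436 - 1*(-19/6) = 42436 + 19/6 = 254635/6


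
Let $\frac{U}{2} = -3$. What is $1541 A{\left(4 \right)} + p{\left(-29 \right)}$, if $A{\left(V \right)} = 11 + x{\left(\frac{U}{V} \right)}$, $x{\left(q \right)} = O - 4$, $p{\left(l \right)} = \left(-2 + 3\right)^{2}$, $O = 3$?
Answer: $15411$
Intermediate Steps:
$U = -6$ ($U = 2 \left(-3\right) = -6$)
$p{\left(l \right)} = 1$ ($p{\left(l \right)} = 1^{2} = 1$)
$x{\left(q \right)} = -1$ ($x{\left(q \right)} = 3 - 4 = -1$)
$A{\left(V \right)} = 10$ ($A{\left(V \right)} = 11 - 1 = 10$)
$1541 A{\left(4 \right)} + p{\left(-29 \right)} = 1541 \cdot 10 + 1 = 15410 + 1 = 15411$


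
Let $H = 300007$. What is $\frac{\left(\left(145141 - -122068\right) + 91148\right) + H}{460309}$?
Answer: $\frac{658364}{460309} \approx 1.4303$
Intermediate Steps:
$\frac{\left(\left(145141 - -122068\right) + 91148\right) + H}{460309} = \frac{\left(\left(145141 - -122068\right) + 91148\right) + 300007}{460309} = \left(\left(\left(145141 + 122068\right) + 91148\right) + 300007\right) \frac{1}{460309} = \left(\left(267209 + 91148\right) + 300007\right) \frac{1}{460309} = \left(358357 + 300007\right) \frac{1}{460309} = 658364 \cdot \frac{1}{460309} = \frac{658364}{460309}$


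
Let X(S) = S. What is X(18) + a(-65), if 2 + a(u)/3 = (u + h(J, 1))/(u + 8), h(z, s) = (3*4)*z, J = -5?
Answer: 353/19 ≈ 18.579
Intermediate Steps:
h(z, s) = 12*z
a(u) = -6 + 3*(-60 + u)/(8 + u) (a(u) = -6 + 3*((u + 12*(-5))/(u + 8)) = -6 + 3*((u - 60)/(8 + u)) = -6 + 3*((-60 + u)/(8 + u)) = -6 + 3*(-60 + u)/(8 + u))
X(18) + a(-65) = 18 + 3*(-76 - 1*(-65))/(8 - 65) = 18 + 3*(-76 + 65)/(-57) = 18 + 3*(-1/57)*(-11) = 18 + 11/19 = 353/19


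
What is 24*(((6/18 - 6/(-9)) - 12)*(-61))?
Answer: 16104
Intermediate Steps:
24*(((6/18 - 6/(-9)) - 12)*(-61)) = 24*(((6*(1/18) - 6*(-1/9)) - 12)*(-61)) = 24*(((1/3 + 2/3) - 12)*(-61)) = 24*((1 - 12)*(-61)) = 24*(-11*(-61)) = 24*671 = 16104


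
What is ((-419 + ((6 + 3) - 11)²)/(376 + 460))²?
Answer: 172225/698896 ≈ 0.24642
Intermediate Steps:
((-419 + ((6 + 3) - 11)²)/(376 + 460))² = ((-419 + (9 - 11)²)/836)² = ((-419 + (-2)²)*(1/836))² = ((-419 + 4)*(1/836))² = (-415*1/836)² = (-415/836)² = 172225/698896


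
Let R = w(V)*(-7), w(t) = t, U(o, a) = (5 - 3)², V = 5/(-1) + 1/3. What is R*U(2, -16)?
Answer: 392/3 ≈ 130.67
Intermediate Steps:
V = -14/3 (V = 5*(-1) + 1*(⅓) = -5 + ⅓ = -14/3 ≈ -4.6667)
U(o, a) = 4 (U(o, a) = 2² = 4)
R = 98/3 (R = -14/3*(-7) = 98/3 ≈ 32.667)
R*U(2, -16) = (98/3)*4 = 392/3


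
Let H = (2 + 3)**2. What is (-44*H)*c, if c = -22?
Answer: 24200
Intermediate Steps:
H = 25 (H = 5**2 = 25)
(-44*H)*c = -44*25*(-22) = -1100*(-22) = 24200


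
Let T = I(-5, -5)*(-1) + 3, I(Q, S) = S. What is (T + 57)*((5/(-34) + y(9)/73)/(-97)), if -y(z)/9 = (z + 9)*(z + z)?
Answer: 6468085/240754 ≈ 26.866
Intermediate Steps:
y(z) = -18*z*(9 + z) (y(z) = -9*(z + 9)*(z + z) = -9*(9 + z)*2*z = -18*z*(9 + z))
T = 8 (T = -5*(-1) + 3 = 5 + 3 = 8)
(T + 57)*((5/(-34) + y(9)/73)/(-97)) = (8 + 57)*((5/(-34) - 18*9*(9 + 9)/73)/(-97)) = 65*((5*(-1/34) - 18*9*18*(1/73))*(-1/97)) = 65*((-5/34 - 2916*1/73)*(-1/97)) = 65*((-5/34 - 2916/73)*(-1/97)) = 65*(-99509/2482*(-1/97)) = 65*(99509/240754) = 6468085/240754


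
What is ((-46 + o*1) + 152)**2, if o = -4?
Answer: 10404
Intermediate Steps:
((-46 + o*1) + 152)**2 = ((-46 - 4*1) + 152)**2 = ((-46 - 4) + 152)**2 = (-50 + 152)**2 = 102**2 = 10404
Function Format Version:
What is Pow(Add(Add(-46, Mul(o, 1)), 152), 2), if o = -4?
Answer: 10404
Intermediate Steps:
Pow(Add(Add(-46, Mul(o, 1)), 152), 2) = Pow(Add(Add(-46, Mul(-4, 1)), 152), 2) = Pow(Add(Add(-46, -4), 152), 2) = Pow(Add(-50, 152), 2) = Pow(102, 2) = 10404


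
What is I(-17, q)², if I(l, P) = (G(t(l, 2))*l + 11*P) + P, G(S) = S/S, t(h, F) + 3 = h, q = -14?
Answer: 34225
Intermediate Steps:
t(h, F) = -3 + h
G(S) = 1
I(l, P) = l + 12*P (I(l, P) = (1*l + 11*P) + P = (l + 11*P) + P = l + 12*P)
I(-17, q)² = (-17 + 12*(-14))² = (-17 - 168)² = (-185)² = 34225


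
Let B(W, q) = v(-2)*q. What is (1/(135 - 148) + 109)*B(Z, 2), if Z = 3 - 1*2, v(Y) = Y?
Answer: -5664/13 ≈ -435.69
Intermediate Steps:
Z = 1 (Z = 3 - 2 = 1)
B(W, q) = -2*q
(1/(135 - 148) + 109)*B(Z, 2) = (1/(135 - 148) + 109)*(-2*2) = (1/(-13) + 109)*(-4) = (-1/13 + 109)*(-4) = (1416/13)*(-4) = -5664/13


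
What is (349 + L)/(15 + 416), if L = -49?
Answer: 300/431 ≈ 0.69606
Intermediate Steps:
(349 + L)/(15 + 416) = (349 - 49)/(15 + 416) = 300/431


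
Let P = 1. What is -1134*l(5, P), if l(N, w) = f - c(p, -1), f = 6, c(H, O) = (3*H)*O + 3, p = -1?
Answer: 0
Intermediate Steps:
c(H, O) = 3 + 3*H*O (c(H, O) = 3*H*O + 3 = 3 + 3*H*O)
l(N, w) = 0 (l(N, w) = 6 - (3 + 3*(-1)*(-1)) = 6 - (3 + 3) = 6 - 1*6 = 6 - 6 = 0)
-1134*l(5, P) = -1134*0 = 0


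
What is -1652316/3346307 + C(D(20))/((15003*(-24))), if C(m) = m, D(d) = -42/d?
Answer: -1983152331691/4016371513680 ≈ -0.49377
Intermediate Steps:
-1652316/3346307 + C(D(20))/((15003*(-24))) = -1652316/3346307 + (-42/20)/((15003*(-24))) = -1652316*1/3346307 - 42*1/20/(-360072) = -1652316/3346307 - 21/10*(-1/360072) = -1652316/3346307 + 7/1200240 = -1983152331691/4016371513680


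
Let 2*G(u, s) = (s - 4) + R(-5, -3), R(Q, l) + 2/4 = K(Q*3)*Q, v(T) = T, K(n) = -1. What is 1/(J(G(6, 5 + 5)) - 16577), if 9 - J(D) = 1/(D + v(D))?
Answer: -21/347930 ≈ -6.0357e-5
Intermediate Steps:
R(Q, l) = -½ - Q
G(u, s) = ¼ + s/2 (G(u, s) = ((s - 4) + (-½ - 1*(-5)))/2 = ((-4 + s) + (-½ + 5))/2 = ((-4 + s) + 9/2)/2 = (½ + s)/2 = ¼ + s/2)
J(D) = 9 - 1/(2*D) (J(D) = 9 - 1/(D + D) = 9 - 1/(2*D))
1/(J(G(6, 5 + 5)) - 16577) = 1/((9 - 1/(2*(¼ + (5 + 5)/2))) - 16577) = 1/((9 - 1/(2*(¼ + (½)*10))) - 16577) = 1/((9 - 1/(2*(¼ + 5))) - 16577) = 1/((9 - 1/(2*21/4)) - 16577) = 1/((9 - ½*4/21) - 16577) = 1/((9 - 2/21) - 16577) = 1/(187/21 - 16577) = 1/(-347930/21) = -21/347930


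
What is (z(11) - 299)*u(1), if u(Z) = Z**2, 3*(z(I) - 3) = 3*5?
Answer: -291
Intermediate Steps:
z(I) = 8 (z(I) = 3 + (3*5)/3 = 3 + (1/3)*15 = 3 + 5 = 8)
(z(11) - 299)*u(1) = (8 - 299)*1**2 = -291*1 = -291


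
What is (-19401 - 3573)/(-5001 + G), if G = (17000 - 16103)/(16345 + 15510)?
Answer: 757595/164913 ≈ 4.5939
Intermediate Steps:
G = 39/1385 (G = 897/31855 = 897*(1/31855) = 39/1385 ≈ 0.028159)
(-19401 - 3573)/(-5001 + G) = (-19401 - 3573)/(-5001 + 39/1385) = -22974/(-6926346/1385) = -22974*(-1385/6926346) = 757595/164913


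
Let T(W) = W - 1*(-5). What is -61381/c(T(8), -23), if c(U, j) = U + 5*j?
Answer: 61381/102 ≈ 601.77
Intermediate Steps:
T(W) = 5 + W (T(W) = W + 5 = 5 + W)
-61381/c(T(8), -23) = -61381/((5 + 8) + 5*(-23)) = -61381/(13 - 115) = -61381/(-102) = -61381*(-1/102) = 61381/102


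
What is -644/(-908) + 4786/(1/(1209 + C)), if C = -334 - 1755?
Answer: -956051199/227 ≈ -4.2117e+6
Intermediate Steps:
C = -2089
-644/(-908) + 4786/(1/(1209 + C)) = -644/(-908) + 4786/(1/(1209 - 2089)) = -644*(-1/908) + 4786/(1/(-880)) = 161/227 + 4786/(-1/880) = 161/227 + 4786*(-880) = 161/227 - 4211680 = -956051199/227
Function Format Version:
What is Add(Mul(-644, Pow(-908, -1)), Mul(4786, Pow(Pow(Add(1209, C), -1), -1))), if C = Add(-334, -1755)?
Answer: Rational(-956051199, 227) ≈ -4.2117e+6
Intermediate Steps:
C = -2089
Add(Mul(-644, Pow(-908, -1)), Mul(4786, Pow(Pow(Add(1209, C), -1), -1))) = Add(Mul(-644, Pow(-908, -1)), Mul(4786, Pow(Pow(Add(1209, -2089), -1), -1))) = Add(Mul(-644, Rational(-1, 908)), Mul(4786, Pow(Pow(-880, -1), -1))) = Add(Rational(161, 227), Mul(4786, Pow(Rational(-1, 880), -1))) = Add(Rational(161, 227), Mul(4786, -880)) = Add(Rational(161, 227), -4211680) = Rational(-956051199, 227)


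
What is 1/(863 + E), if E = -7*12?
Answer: 1/779 ≈ 0.0012837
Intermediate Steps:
E = -84
1/(863 + E) = 1/(863 - 84) = 1/779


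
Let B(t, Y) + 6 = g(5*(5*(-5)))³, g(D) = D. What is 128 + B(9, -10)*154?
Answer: -300782046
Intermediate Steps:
B(t, Y) = -1953131 (B(t, Y) = -6 + (5*(5*(-5)))³ = -6 + (5*(-25))³ = -6 + (-125)³ = -6 - 1953125 = -1953131)
128 + B(9, -10)*154 = 128 - 1953131*154 = 128 - 300782174 = -300782046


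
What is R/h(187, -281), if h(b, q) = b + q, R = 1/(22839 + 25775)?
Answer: -1/4569716 ≈ -2.1883e-7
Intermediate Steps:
R = 1/48614 ≈ 2.0570e-5
R/h(187, -281) = 1/(48614*(187 - 281)) = (1/48614)/(-94) = (1/48614)*(-1/94) = -1/4569716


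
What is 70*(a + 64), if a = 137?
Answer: 14070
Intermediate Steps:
70*(a + 64) = 70*(137 + 64) = 70*201 = 14070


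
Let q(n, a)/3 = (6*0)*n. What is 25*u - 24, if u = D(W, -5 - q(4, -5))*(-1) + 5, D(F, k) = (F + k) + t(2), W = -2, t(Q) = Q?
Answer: 226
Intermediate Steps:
q(n, a) = 0 (q(n, a) = 3*((6*0)*n) = 3*(0*n) = 3*0 = 0)
D(F, k) = 2 + F + k (D(F, k) = (F + k) + 2 = 2 + F + k)
u = 10 (u = (2 - 2 + (-5 - 1*0))*(-1) + 5 = (2 - 2 + (-5 + 0))*(-1) + 5 = (2 - 2 - 5)*(-1) + 5 = -5*(-1) + 5 = 5 + 5 = 10)
25*u - 24 = 25*10 - 24 = 250 - 24 = 226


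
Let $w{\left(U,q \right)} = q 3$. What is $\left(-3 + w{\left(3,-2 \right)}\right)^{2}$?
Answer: $81$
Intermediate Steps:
$w{\left(U,q \right)} = 3 q$
$\left(-3 + w{\left(3,-2 \right)}\right)^{2} = \left(-3 + 3 \left(-2\right)\right)^{2} = \left(-3 - 6\right)^{2} = \left(-9\right)^{2} = 81$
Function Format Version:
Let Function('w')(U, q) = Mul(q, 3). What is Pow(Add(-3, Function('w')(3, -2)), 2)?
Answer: 81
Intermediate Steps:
Function('w')(U, q) = Mul(3, q)
Pow(Add(-3, Function('w')(3, -2)), 2) = Pow(Add(-3, Mul(3, -2)), 2) = Pow(Add(-3, -6), 2) = Pow(-9, 2) = 81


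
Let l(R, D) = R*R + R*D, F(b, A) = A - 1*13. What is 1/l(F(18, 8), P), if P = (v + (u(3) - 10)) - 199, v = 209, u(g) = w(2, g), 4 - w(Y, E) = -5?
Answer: -1/20 ≈ -0.050000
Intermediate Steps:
w(Y, E) = 9 (w(Y, E) = 4 - 1*(-5) = 4 + 5 = 9)
u(g) = 9
F(b, A) = -13 + A (F(b, A) = A - 13 = -13 + A)
P = 9 (P = (209 + (9 - 10)) - 199 = (209 - 1) - 199 = 208 - 199 = 9)
l(R, D) = R² + D*R
1/l(F(18, 8), P) = 1/((-13 + 8)*(9 + (-13 + 8))) = 1/(-5*(9 - 5)) = 1/(-5*4) = 1/(-20) = -1/20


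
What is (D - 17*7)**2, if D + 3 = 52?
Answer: 4900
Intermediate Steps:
D = 49 (D = -3 + 52 = 49)
(D - 17*7)**2 = (49 - 17*7)**2 = (49 - 119)**2 = (-70)**2 = 4900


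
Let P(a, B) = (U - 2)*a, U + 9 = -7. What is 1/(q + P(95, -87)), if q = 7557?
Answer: 1/5847 ≈ 0.00017103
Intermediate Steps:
U = -16 (U = -9 - 7 = -16)
P(a, B) = -18*a (P(a, B) = (-16 - 2)*a = -18*a)
1/(q + P(95, -87)) = 1/(7557 - 18*95) = 1/(7557 - 1710) = 1/5847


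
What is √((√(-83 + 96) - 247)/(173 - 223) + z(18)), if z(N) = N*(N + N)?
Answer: √(65294 - 2*√13)/10 ≈ 25.551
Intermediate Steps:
z(N) = 2*N² (z(N) = N*(2*N) = 2*N²)
√((√(-83 + 96) - 247)/(173 - 223) + z(18)) = √((√(-83 + 96) - 247)/(173 - 223) + 2*18²) = √((√13 - 247)/(-50) + 2*324) = √((-247 + √13)*(-1/50) + 648) = √((247/50 - √13/50) + 648) = √(32647/50 - √13/50)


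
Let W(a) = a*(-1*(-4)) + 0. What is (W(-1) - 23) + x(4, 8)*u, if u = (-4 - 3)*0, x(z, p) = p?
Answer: -27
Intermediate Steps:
W(a) = 4*a (W(a) = a*4 + 0 = 4*a + 0 = 4*a)
u = 0 (u = -7*0 = 0)
(W(-1) - 23) + x(4, 8)*u = (4*(-1) - 23) + 8*0 = (-4 - 23) + 0 = -27 + 0 = -27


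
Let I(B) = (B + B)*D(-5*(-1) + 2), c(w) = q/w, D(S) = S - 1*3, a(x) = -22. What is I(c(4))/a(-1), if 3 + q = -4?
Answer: 7/11 ≈ 0.63636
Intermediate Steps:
q = -7 (q = -3 - 4 = -7)
D(S) = -3 + S (D(S) = S - 3 = -3 + S)
c(w) = -7/w
I(B) = 8*B (I(B) = (B + B)*(-3 + (-5*(-1) + 2)) = (2*B)*(-3 + (5 + 2)) = (2*B)*(-3 + 7) = (2*B)*4 = 8*B)
I(c(4))/a(-1) = (8*(-7/4))/(-22) = (8*(-7*¼))*(-1/22) = (8*(-7/4))*(-1/22) = -14*(-1/22) = 7/11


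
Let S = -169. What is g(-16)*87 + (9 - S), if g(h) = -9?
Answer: -605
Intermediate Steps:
g(-16)*87 + (9 - S) = -9*87 + (9 - 1*(-169)) = -783 + (9 + 169) = -783 + 178 = -605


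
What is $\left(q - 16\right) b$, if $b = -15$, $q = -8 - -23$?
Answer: $15$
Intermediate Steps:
$q = 15$ ($q = -8 + 23 = 15$)
$\left(q - 16\right) b = \left(15 - 16\right) \left(-15\right) = \left(-1\right) \left(-15\right) = 15$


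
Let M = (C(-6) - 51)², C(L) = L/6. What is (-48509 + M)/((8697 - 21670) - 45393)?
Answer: 45805/58366 ≈ 0.78479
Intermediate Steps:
C(L) = L/6 (C(L) = L*(⅙) = L/6)
M = 2704 (M = ((⅙)*(-6) - 51)² = (-1 - 51)² = (-52)² = 2704)
(-48509 + M)/((8697 - 21670) - 45393) = (-48509 + 2704)/((8697 - 21670) - 45393) = -45805/(-12973 - 45393) = -45805/(-58366) = -45805*(-1/58366) = 45805/58366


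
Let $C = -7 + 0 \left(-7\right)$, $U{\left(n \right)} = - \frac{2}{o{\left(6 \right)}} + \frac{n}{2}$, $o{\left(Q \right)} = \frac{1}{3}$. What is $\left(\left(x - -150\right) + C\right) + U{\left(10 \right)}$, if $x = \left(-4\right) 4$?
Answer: $126$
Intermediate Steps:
$x = -16$
$o{\left(Q \right)} = \frac{1}{3}$
$U{\left(n \right)} = -6 + \frac{n}{2}$ ($U{\left(n \right)} = - 2 \frac{1}{\frac{1}{3}} + \frac{n}{2} = \left(-2\right) 3 + n \frac{1}{2} = -6 + \frac{n}{2}$)
$C = -7$ ($C = -7 + 0 = -7$)
$\left(\left(x - -150\right) + C\right) + U{\left(10 \right)} = \left(\left(-16 - -150\right) - 7\right) + \left(-6 + \frac{1}{2} \cdot 10\right) = \left(\left(-16 + 150\right) - 7\right) + \left(-6 + 5\right) = \left(134 - 7\right) - 1 = 127 - 1 = 126$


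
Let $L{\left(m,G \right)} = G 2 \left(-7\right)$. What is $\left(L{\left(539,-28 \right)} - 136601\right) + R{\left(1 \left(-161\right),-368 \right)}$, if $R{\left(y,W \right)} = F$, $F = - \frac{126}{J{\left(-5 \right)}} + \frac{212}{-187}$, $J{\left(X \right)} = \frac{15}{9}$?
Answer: $- \frac{127427161}{935} \approx -1.3629 \cdot 10^{5}$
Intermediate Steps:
$J{\left(X \right)} = \frac{5}{3}$ ($J{\left(X \right)} = 15 \cdot \frac{1}{9} = \frac{5}{3}$)
$L{\left(m,G \right)} = - 14 G$ ($L{\left(m,G \right)} = 2 G \left(-7\right) = - 14 G$)
$F = - \frac{71746}{935}$ ($F = - \frac{126}{\frac{5}{3}} + \frac{212}{-187} = \left(-126\right) \frac{3}{5} + 212 \left(- \frac{1}{187}\right) = - \frac{378}{5} - \frac{212}{187} = - \frac{71746}{935} \approx -76.734$)
$R{\left(y,W \right)} = - \frac{71746}{935}$
$\left(L{\left(539,-28 \right)} - 136601\right) + R{\left(1 \left(-161\right),-368 \right)} = \left(\left(-14\right) \left(-28\right) - 136601\right) - \frac{71746}{935} = \left(392 - 136601\right) - \frac{71746}{935} = -136209 - \frac{71746}{935} = - \frac{127427161}{935}$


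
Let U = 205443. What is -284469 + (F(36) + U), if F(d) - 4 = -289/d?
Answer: -2845081/36 ≈ -79030.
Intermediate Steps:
F(d) = 4 - 289/d
-284469 + (F(36) + U) = -284469 + ((4 - 289/36) + 205443) = -284469 + (-145/36 + 205443) = -284469 + 7395803/36 = -2845081/36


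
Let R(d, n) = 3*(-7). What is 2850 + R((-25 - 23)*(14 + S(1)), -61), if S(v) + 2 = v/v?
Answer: 2829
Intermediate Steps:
S(v) = -1 (S(v) = -2 + v/v = -2 + 1 = -1)
R(d, n) = -21
2850 + R((-25 - 23)*(14 + S(1)), -61) = 2850 - 21 = 2829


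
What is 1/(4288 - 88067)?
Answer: -1/83779 ≈ -1.1936e-5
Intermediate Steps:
1/(4288 - 88067) = 1/(-83779) = -1/83779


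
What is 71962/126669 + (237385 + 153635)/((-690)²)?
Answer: 155168927/111679835 ≈ 1.3894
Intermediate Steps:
71962/126669 + (237385 + 153635)/((-690)²) = 71962*(1/126669) + 391020/476100 = 71962/126669 + 391020*(1/476100) = 71962/126669 + 6517/7935 = 155168927/111679835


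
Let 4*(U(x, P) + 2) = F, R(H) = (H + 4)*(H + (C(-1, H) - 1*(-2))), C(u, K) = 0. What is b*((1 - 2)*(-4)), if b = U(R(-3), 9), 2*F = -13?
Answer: -29/2 ≈ -14.500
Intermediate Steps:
F = -13/2 (F = (1/2)*(-13) = -13/2 ≈ -6.5000)
R(H) = (2 + H)*(4 + H) (R(H) = (H + 4)*(H + (0 - 1*(-2))) = (4 + H)*(H + (0 + 2)) = (4 + H)*(H + 2) = (4 + H)*(2 + H) = (2 + H)*(4 + H))
U(x, P) = -29/8 (U(x, P) = -2 + (1/4)*(-13/2) = -2 - 13/8 = -29/8)
b = -29/8 ≈ -3.6250
b*((1 - 2)*(-4)) = -29*(1 - 2)*(-4)/8 = -(-29)*(-4)/8 = -29/8*4 = -29/2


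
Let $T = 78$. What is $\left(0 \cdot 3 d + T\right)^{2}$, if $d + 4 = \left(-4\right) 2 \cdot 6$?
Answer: $6084$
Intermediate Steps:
$d = -52$ ($d = -4 + \left(-4\right) 2 \cdot 6 = -4 - 48 = -52$)
$\left(0 \cdot 3 d + T\right)^{2} = \left(0 \cdot 3 \left(-52\right) + 78\right)^{2} = \left(0 \left(-52\right) + 78\right)^{2} = \left(0 + 78\right)^{2} = 78^{2} = 6084$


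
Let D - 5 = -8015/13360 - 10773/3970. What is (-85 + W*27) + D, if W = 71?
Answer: 9725726357/5303920 ≈ 1833.7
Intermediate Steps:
D = 8944917/5303920 (D = 5 + (-8015/13360 - 10773/3970) = 5 + (-8015*1/13360 - 10773*1/3970) = 5 + (-1603/2672 - 10773/3970) = 5 - 17574683/5303920 = 8944917/5303920 ≈ 1.6865)
(-85 + W*27) + D = (-85 + 71*27) + 8944917/5303920 = (-85 + 1917) + 8944917/5303920 = 1832 + 8944917/5303920 = 9725726357/5303920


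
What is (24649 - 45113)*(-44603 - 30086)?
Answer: 1528435696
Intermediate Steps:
(24649 - 45113)*(-44603 - 30086) = -20464*(-74689) = 1528435696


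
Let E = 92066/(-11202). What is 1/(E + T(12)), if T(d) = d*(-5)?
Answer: -5601/382093 ≈ -0.014659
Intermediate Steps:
T(d) = -5*d
E = -46033/5601 (E = 92066*(-1/11202) = -46033/5601 ≈ -8.2187)
1/(E + T(12)) = 1/(-46033/5601 - 5*12) = 1/(-46033/5601 - 60) = 1/(-382093/5601) = -5601/382093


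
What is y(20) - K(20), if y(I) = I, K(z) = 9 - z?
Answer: 31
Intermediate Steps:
y(20) - K(20) = 20 - (9 - 1*20) = 20 - (9 - 20) = 20 - 1*(-11) = 20 + 11 = 31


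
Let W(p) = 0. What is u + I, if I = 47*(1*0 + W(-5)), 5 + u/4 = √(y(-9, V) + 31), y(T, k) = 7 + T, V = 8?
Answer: -20 + 4*√29 ≈ 1.5407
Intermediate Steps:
u = -20 + 4*√29 (u = -20 + 4*√((7 - 9) + 31) = -20 + 4*√(-2 + 31) = -20 + 4*√29 ≈ 1.5407)
I = 0 (I = 47*(1*0 + 0) = 47*(0 + 0) = 47*0 = 0)
u + I = (-20 + 4*√29) + 0 = -20 + 4*√29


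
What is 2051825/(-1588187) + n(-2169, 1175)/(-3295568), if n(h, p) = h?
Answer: -6758484033997/5233978255216 ≈ -1.2913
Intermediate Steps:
2051825/(-1588187) + n(-2169, 1175)/(-3295568) = 2051825/(-1588187) - 2169/(-3295568) = 2051825*(-1/1588187) - 2169*(-1/3295568) = -2051825/1588187 + 2169/3295568 = -6758484033997/5233978255216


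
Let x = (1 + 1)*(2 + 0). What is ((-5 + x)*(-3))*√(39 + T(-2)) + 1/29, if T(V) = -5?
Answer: 1/29 + 3*√34 ≈ 17.527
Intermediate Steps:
x = 4 (x = 2*2 = 4)
((-5 + x)*(-3))*√(39 + T(-2)) + 1/29 = ((-5 + 4)*(-3))*√(39 - 5) + 1/29 = (-1*(-3))*√34 + 1/29 = 3*√34 + 1/29 = 1/29 + 3*√34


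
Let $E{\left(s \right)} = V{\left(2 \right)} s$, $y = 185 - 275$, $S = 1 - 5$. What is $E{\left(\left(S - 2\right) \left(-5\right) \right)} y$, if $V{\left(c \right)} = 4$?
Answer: $-10800$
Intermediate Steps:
$S = -4$ ($S = 1 - 5 = -4$)
$y = -90$ ($y = 185 - 275 = -90$)
$E{\left(s \right)} = 4 s$
$E{\left(\left(S - 2\right) \left(-5\right) \right)} y = 4 \left(-4 - 2\right) \left(-5\right) \left(-90\right) = 4 \left(\left(-6\right) \left(-5\right)\right) \left(-90\right) = 4 \cdot 30 \left(-90\right) = 120 \left(-90\right) = -10800$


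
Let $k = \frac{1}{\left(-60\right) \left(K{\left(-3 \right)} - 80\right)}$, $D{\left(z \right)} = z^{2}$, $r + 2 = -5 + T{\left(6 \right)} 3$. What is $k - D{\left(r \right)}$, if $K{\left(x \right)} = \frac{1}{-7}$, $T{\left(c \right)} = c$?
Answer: $- \frac{4072853}{33660} \approx -121.0$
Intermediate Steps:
$K{\left(x \right)} = - \frac{1}{7}$
$r = 11$ ($r = -2 + \left(-5 + 6 \cdot 3\right) = -2 + \left(-5 + 18\right) = -2 + 13 = 11$)
$k = \frac{7}{33660}$ ($k = \frac{1}{\left(-60\right) \left(- \frac{1}{7} - 80\right)} = \frac{1}{\left(-60\right) \left(- \frac{561}{7}\right)} = \frac{1}{\frac{33660}{7}} = \frac{7}{33660} \approx 0.00020796$)
$k - D{\left(r \right)} = \frac{7}{33660} - 11^{2} = \frac{7}{33660} - 121 = - \frac{4072853}{33660}$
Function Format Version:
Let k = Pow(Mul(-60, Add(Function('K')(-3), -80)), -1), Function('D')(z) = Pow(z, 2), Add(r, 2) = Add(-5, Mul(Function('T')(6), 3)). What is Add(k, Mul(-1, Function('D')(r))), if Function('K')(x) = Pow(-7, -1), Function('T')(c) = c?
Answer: Rational(-4072853, 33660) ≈ -121.00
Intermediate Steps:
Function('K')(x) = Rational(-1, 7)
r = 11 (r = Add(-2, Add(-5, Mul(6, 3))) = Add(-2, Add(-5, 18)) = Add(-2, 13) = 11)
k = Rational(7, 33660) (k = Pow(Mul(-60, Add(Rational(-1, 7), -80)), -1) = Pow(Mul(-60, Rational(-561, 7)), -1) = Pow(Rational(33660, 7), -1) = Rational(7, 33660) ≈ 0.00020796)
Add(k, Mul(-1, Function('D')(r))) = Add(Rational(7, 33660), Mul(-1, Pow(11, 2))) = Add(Rational(7, 33660), Mul(-1, 121)) = Add(Rational(7, 33660), -121) = Rational(-4072853, 33660)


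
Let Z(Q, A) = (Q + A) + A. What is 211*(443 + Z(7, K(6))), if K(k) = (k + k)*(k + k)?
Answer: 155718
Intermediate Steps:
K(k) = 4*k² (K(k) = (2*k)*(2*k) = 4*k²)
Z(Q, A) = Q + 2*A (Z(Q, A) = (A + Q) + A = Q + 2*A)
211*(443 + Z(7, K(6))) = 211*(443 + (7 + 2*(4*6²))) = 211*(443 + (7 + 2*(4*36))) = 211*(443 + (7 + 2*144)) = 211*(443 + (7 + 288)) = 211*(443 + 295) = 211*738 = 155718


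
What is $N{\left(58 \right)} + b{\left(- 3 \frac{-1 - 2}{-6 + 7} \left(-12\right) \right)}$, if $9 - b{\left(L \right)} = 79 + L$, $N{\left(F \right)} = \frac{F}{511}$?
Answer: $\frac{19476}{511} \approx 38.114$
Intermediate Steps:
$N{\left(F \right)} = \frac{F}{511}$ ($N{\left(F \right)} = F \frac{1}{511} = \frac{F}{511}$)
$b{\left(L \right)} = -70 - L$ ($b{\left(L \right)} = 9 - \left(79 + L\right) = -70 - L$)
$N{\left(58 \right)} + b{\left(- 3 \frac{-1 - 2}{-6 + 7} \left(-12\right) \right)} = \frac{1}{511} \cdot 58 - \left(70 + - 3 \frac{-1 - 2}{-6 + 7} \left(-12\right)\right) = \frac{58}{511} - \left(70 + - 3 \left(- \frac{3}{1}\right) \left(-12\right)\right) = \frac{58}{511} - \left(70 + - 3 \left(\left(-3\right) 1\right) \left(-12\right)\right) = \frac{58}{511} - \left(70 + \left(-3\right) \left(-3\right) \left(-12\right)\right) = \frac{58}{511} - \left(70 + 9 \left(-12\right)\right) = \frac{58}{511} - -38 = \frac{58}{511} + \left(-70 + 108\right) = \frac{58}{511} + 38 = \frac{19476}{511}$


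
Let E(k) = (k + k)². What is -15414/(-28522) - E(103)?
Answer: -605172089/14261 ≈ -42435.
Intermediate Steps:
E(k) = 4*k² (E(k) = (2*k)² = 4*k²)
-15414/(-28522) - E(103) = -15414/(-28522) - 4*103² = -15414*(-1/28522) - 4*10609 = 7707/14261 - 1*42436 = 7707/14261 - 42436 = -605172089/14261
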